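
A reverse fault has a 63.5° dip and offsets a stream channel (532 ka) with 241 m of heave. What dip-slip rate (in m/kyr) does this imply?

dip-slip = heave / cos(dip) = 241 m / cos(63.5°) = 540.1 m
rate = 540.1 m / 532 ka = 0.00102 m/yr = 1.02 m/kyr

1.02 m/kyr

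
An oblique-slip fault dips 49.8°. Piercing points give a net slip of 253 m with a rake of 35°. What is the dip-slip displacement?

145 m

dip-slip = net slip × sin(rake) = 253 m × sin(35°) = 145 m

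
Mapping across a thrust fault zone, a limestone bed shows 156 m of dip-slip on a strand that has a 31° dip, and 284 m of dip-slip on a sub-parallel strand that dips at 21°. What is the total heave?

399 m

heave_A = 156 × cos(31°) = 133.7 m
heave_B = 284 × cos(21°) = 265.1 m
total = 133.7 + 265.1 = 399 m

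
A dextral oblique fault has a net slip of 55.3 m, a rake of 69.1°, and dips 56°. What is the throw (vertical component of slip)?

dip-slip = net slip × sin(rake) = 55.3 m × sin(69.1°) = 51.66 m
throw = dip-slip × sin(dip) = 51.66 × sin(56°) = 42.8 m

42.8 m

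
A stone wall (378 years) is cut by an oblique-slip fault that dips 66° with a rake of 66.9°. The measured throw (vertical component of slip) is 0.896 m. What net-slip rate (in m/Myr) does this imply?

2820 m/Myr

dip-slip = throw / sin(dip) = 0.896 / sin(66°) = 0.9808 m
net slip = dip-slip / sin(rake) = 0.9808 / sin(66.9°) = 1.066 m
rate = 1.066 m / 378 years = 0.00282 m/yr = 2820 m/Myr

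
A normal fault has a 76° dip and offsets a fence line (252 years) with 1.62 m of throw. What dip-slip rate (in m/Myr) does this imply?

dip-slip = throw / sin(dip) = 1.62 m / sin(76°) = 1.670 m
rate = 1.670 m / 252 years = 0.00663 m/yr = 6630 m/Myr

6630 m/Myr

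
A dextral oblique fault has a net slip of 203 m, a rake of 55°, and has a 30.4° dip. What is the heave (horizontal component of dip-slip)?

dip-slip = net slip × sin(rake) = 203 m × sin(55°) = 166.3 m
heave = dip-slip × cos(dip) = 166.3 × cos(30.4°) = 143 m

143 m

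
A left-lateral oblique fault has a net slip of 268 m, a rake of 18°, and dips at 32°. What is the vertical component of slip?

dip-slip = net slip × sin(rake) = 268 m × sin(18°) = 82.82 m
throw = dip-slip × sin(dip) = 82.82 × sin(32°) = 43.9 m

43.9 m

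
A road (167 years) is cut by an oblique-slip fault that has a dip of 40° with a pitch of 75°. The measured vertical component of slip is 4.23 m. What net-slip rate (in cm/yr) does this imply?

dip-slip = throw / sin(dip) = 4.23 / sin(40°) = 6.581 m
net slip = dip-slip / sin(rake) = 6.581 / sin(75°) = 6.813 m
rate = 6.813 m / 167 years = 0.0408 m/yr = 4.08 cm/yr

4.08 cm/yr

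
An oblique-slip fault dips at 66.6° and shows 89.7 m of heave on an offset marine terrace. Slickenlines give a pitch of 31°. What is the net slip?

439 m

dip-slip = heave / cos(dip) = 89.7 / cos(66.6°) = 225.9 m
net slip = dip-slip / sin(rake) = 225.9 / sin(31°) = 439 m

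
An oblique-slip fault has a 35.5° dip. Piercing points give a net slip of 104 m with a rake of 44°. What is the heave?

58.8 m

dip-slip = net slip × sin(rake) = 104 m × sin(44°) = 72.24 m
heave = dip-slip × cos(dip) = 72.24 × cos(35.5°) = 58.8 m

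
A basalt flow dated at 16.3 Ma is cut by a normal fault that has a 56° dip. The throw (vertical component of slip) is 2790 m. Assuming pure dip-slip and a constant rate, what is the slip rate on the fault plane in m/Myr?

dip-slip = throw / sin(dip) = 2790 m / sin(56°) = 3365 m
rate = 3365 m / 16.3 Ma = 0.000206 m/yr = 206 m/Myr

206 m/Myr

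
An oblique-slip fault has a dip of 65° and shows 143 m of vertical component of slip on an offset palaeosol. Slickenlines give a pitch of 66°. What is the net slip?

173 m

dip-slip = throw / sin(dip) = 143 / sin(65°) = 157.8 m
net slip = dip-slip / sin(rake) = 157.8 / sin(66°) = 173 m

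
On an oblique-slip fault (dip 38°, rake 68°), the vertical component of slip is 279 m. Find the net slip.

489 m

dip-slip = throw / sin(dip) = 279 / sin(38°) = 453.2 m
net slip = dip-slip / sin(rake) = 453.2 / sin(68°) = 489 m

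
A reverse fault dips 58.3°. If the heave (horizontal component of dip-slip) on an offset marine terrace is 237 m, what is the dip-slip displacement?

dip-slip = heave / cos(dip) = 237 / cos(58.3°) = 451 m

451 m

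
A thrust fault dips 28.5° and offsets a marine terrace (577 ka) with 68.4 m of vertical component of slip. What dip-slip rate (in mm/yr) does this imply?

0.248 mm/yr

dip-slip = throw / sin(dip) = 68.4 m / sin(28.5°) = 143.3 m
rate = 143.3 m / 577 ka = 0.000248 m/yr = 0.248 mm/yr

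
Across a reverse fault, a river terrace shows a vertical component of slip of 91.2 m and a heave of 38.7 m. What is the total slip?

99.1 m

net slip = √(throw² + heave²) = √(91.2² + 38.7²) = 99.1 m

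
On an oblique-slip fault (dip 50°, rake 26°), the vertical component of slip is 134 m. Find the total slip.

399 m

dip-slip = throw / sin(dip) = 134 / sin(50°) = 174.9 m
net slip = dip-slip / sin(rake) = 174.9 / sin(26°) = 399 m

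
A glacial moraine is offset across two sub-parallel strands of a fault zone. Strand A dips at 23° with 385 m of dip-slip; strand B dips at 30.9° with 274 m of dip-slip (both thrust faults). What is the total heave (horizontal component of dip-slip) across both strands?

heave_A = 385 × cos(23°) = 354.4 m
heave_B = 274 × cos(30.9°) = 235.1 m
total = 354.4 + 235.1 = 590 m

590 m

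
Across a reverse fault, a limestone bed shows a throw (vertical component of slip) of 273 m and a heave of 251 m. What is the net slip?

net slip = √(throw² + heave²) = √(273² + 251²) = 371 m

371 m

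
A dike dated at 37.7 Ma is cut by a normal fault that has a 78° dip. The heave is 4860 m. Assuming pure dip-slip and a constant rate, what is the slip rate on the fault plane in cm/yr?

dip-slip = heave / cos(dip) = 4860 m / cos(78°) = 23380 m
rate = 23380 m / 37.7 Ma = 0.000620 m/yr = 0.0620 cm/yr

0.0620 cm/yr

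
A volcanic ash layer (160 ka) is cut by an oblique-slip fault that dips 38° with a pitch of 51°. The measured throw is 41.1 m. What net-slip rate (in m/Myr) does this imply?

537 m/Myr

dip-slip = throw / sin(dip) = 41.1 / sin(38°) = 66.76 m
net slip = dip-slip / sin(rake) = 66.76 / sin(51°) = 85.90 m
rate = 85.90 m / 160 ka = 0.000537 m/yr = 537 m/Myr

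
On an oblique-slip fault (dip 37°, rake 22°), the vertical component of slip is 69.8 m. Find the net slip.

dip-slip = throw / sin(dip) = 69.8 / sin(37°) = 116 m
net slip = dip-slip / sin(rake) = 116 / sin(22°) = 310 m

310 m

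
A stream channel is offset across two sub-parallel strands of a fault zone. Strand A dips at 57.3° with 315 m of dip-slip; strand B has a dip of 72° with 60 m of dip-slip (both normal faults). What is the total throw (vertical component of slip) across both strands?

322 m

throw_A = 315 × sin(57.3°) = 265.1 m
throw_B = 60 × sin(72°) = 57.06 m
total = 265.1 + 57.06 = 322 m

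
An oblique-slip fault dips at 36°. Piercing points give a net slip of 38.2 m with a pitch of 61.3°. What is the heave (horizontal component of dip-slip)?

dip-slip = net slip × sin(rake) = 38.2 m × sin(61.3°) = 33.51 m
heave = dip-slip × cos(dip) = 33.51 × cos(36°) = 27.1 m

27.1 m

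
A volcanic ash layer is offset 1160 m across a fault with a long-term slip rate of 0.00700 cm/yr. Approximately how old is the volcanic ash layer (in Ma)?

age = offset / rate = 1160 m / (0.00700 cm/yr) = 1.66e+07 yr = 16.6 Ma

16.6 Ma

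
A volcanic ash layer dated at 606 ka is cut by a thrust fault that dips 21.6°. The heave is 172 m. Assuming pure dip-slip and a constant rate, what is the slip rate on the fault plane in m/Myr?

dip-slip = heave / cos(dip) = 172 m / cos(21.6°) = 185 m
rate = 185 m / 606 ka = 0.000305 m/yr = 305 m/Myr

305 m/Myr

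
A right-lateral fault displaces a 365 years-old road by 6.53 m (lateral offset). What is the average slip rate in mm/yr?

17.9 mm/yr

rate = 6.53 m / 365 years = 0.0179 m/yr = 17.9 mm/yr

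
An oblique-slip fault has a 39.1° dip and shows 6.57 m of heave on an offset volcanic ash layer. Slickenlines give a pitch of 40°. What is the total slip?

dip-slip = heave / cos(dip) = 6.57 / cos(39.1°) = 8.466 m
net slip = dip-slip / sin(rake) = 8.466 / sin(40°) = 13.2 m

13.2 m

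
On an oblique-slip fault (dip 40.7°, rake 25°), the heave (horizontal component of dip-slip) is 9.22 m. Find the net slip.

dip-slip = heave / cos(dip) = 9.22 / cos(40.7°) = 12.16 m
net slip = dip-slip / sin(rake) = 12.16 / sin(25°) = 28.8 m

28.8 m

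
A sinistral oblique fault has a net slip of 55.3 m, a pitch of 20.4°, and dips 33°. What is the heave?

16.2 m

dip-slip = net slip × sin(rake) = 55.3 m × sin(20.4°) = 19.28 m
heave = dip-slip × cos(dip) = 19.28 × cos(33°) = 16.2 m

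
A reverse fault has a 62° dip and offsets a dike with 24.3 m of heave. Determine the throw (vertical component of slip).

45.7 m

throw = heave × tan(dip) = 24.3 × tan(62°) = 45.7 m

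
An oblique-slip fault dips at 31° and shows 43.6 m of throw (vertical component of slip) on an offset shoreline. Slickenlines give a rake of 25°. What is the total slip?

200 m

dip-slip = throw / sin(dip) = 43.6 / sin(31°) = 84.65 m
net slip = dip-slip / sin(rake) = 84.65 / sin(25°) = 200 m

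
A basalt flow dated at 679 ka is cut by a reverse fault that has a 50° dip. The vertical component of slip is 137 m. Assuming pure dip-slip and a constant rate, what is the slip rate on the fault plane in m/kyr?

0.263 m/kyr

dip-slip = throw / sin(dip) = 137 m / sin(50°) = 178.8 m
rate = 178.8 m / 679 ka = 0.000263 m/yr = 0.263 m/kyr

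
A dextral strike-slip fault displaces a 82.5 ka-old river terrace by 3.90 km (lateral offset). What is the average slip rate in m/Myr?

rate = 3.90 km / 82.5 ka = 0.0473 m/yr = 47300 m/Myr

47300 m/Myr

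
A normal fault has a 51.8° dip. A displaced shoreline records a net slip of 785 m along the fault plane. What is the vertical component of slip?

617 m

throw = dip-slip × sin(dip) = 785 m × sin(51.8°) = 617 m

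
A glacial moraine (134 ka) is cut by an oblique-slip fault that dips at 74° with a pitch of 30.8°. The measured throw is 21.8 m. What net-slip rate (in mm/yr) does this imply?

0.331 mm/yr

dip-slip = throw / sin(dip) = 21.8 / sin(74°) = 22.68 m
net slip = dip-slip / sin(rake) = 22.68 / sin(30.8°) = 44.29 m
rate = 44.29 m / 134 ka = 0.000331 m/yr = 0.331 mm/yr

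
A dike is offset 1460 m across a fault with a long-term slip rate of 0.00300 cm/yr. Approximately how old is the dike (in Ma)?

48.7 Ma

age = offset / rate = 1460 m / (0.00300 cm/yr) = 4.87e+07 yr = 48.7 Ma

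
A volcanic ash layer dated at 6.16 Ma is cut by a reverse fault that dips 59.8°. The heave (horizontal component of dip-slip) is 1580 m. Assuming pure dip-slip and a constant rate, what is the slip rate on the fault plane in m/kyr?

dip-slip = heave / cos(dip) = 1580 m / cos(59.8°) = 3141 m
rate = 3141 m / 6.16 Ma = 0.000510 m/yr = 0.510 m/kyr

0.510 m/kyr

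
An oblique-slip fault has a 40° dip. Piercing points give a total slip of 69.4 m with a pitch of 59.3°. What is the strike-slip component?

35.4 m

strike-slip = net slip × cos(rake) = 69.4 m × cos(59.3°) = 35.4 m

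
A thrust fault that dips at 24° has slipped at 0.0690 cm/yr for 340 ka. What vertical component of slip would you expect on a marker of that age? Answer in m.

95.4 m

dip-slip = rate × time = 0.0690 cm/yr × 340 ka = 234.6 m
throw = dip-slip × sin(dip) = 234.6 × sin(24°) = 95.4 m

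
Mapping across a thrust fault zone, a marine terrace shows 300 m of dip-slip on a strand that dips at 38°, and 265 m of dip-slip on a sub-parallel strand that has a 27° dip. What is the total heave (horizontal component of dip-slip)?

473 m

heave_A = 300 × cos(38°) = 236.4 m
heave_B = 265 × cos(27°) = 236.1 m
total = 236.4 + 236.1 = 473 m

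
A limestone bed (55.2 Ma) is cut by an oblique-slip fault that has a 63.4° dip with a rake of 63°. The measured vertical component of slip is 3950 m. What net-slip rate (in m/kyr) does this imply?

0.0898 m/kyr

dip-slip = throw / sin(dip) = 3950 / sin(63.4°) = 4418 m
net slip = dip-slip / sin(rake) = 4418 / sin(63°) = 4958 m
rate = 4958 m / 55.2 Ma = 0.0000898 m/yr = 0.0898 m/kyr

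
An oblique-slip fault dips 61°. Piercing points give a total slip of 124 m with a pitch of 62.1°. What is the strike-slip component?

strike-slip = net slip × cos(rake) = 124 m × cos(62.1°) = 58 m

58 m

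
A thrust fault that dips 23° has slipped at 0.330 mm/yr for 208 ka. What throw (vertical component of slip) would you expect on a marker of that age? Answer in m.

26.8 m

dip-slip = rate × time = 0.330 mm/yr × 208 ka = 68.64 m
throw = dip-slip × sin(dip) = 68.64 × sin(23°) = 26.8 m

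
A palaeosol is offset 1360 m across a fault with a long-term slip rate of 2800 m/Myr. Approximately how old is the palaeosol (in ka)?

age = offset / rate = 1360 m / (2800 m/Myr) = 486000 yr = 486 ka

486 ka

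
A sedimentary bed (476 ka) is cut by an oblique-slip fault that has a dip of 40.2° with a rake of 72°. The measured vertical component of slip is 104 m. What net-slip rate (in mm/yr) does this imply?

0.356 mm/yr

dip-slip = throw / sin(dip) = 104 / sin(40.2°) = 161.1 m
net slip = dip-slip / sin(rake) = 161.1 / sin(72°) = 169.4 m
rate = 169.4 m / 476 ka = 0.000356 m/yr = 0.356 mm/yr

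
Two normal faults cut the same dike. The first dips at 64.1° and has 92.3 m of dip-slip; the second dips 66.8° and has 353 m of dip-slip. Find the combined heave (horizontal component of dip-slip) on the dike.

179 m

heave_A = 92.3 × cos(64.1°) = 40.32 m
heave_B = 353 × cos(66.8°) = 139.1 m
total = 40.32 + 139.1 = 179 m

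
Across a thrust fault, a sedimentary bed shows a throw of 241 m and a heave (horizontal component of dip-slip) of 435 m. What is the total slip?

net slip = √(throw² + heave²) = √(241² + 435²) = 497 m

497 m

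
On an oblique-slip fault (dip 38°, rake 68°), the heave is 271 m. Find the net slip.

371 m

dip-slip = heave / cos(dip) = 271 / cos(38°) = 343.9 m
net slip = dip-slip / sin(rake) = 343.9 / sin(68°) = 371 m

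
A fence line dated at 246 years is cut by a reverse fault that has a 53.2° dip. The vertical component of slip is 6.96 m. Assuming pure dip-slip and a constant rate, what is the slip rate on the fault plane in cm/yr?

dip-slip = throw / sin(dip) = 6.96 m / sin(53.2°) = 8.692 m
rate = 8.692 m / 246 years = 0.0353 m/yr = 3.53 cm/yr

3.53 cm/yr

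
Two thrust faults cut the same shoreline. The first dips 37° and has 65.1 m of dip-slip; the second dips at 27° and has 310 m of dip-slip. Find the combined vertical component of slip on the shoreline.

180 m

throw_A = 65.1 × sin(37°) = 39.18 m
throw_B = 310 × sin(27°) = 140.7 m
total = 39.18 + 140.7 = 180 m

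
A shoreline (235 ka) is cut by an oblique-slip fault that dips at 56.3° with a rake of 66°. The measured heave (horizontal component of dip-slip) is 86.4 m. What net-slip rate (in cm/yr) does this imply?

0.0725 cm/yr

dip-slip = heave / cos(dip) = 86.4 / cos(56.3°) = 155.7 m
net slip = dip-slip / sin(rake) = 155.7 / sin(66°) = 170.5 m
rate = 170.5 m / 235 ka = 0.000725 m/yr = 0.0725 cm/yr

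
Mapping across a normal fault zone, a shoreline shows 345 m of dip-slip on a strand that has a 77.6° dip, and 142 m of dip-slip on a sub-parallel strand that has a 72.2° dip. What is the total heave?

117 m

heave_A = 345 × cos(77.6°) = 74.08 m
heave_B = 142 × cos(72.2°) = 43.41 m
total = 74.08 + 43.41 = 117 m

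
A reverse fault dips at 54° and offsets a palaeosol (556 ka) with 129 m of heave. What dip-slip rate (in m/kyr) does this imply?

dip-slip = heave / cos(dip) = 129 m / cos(54°) = 219.5 m
rate = 219.5 m / 556 ka = 0.000395 m/yr = 0.395 m/kyr

0.395 m/kyr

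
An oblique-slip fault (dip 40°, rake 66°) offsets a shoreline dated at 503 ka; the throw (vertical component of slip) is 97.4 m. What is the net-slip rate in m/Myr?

dip-slip = throw / sin(dip) = 97.4 / sin(40°) = 151.5 m
net slip = dip-slip / sin(rake) = 151.5 / sin(66°) = 165.9 m
rate = 165.9 m / 503 ka = 0.000330 m/yr = 330 m/Myr

330 m/Myr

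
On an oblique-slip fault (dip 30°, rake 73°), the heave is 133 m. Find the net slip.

161 m

dip-slip = heave / cos(dip) = 133 / cos(30°) = 153.6 m
net slip = dip-slip / sin(rake) = 153.6 / sin(73°) = 161 m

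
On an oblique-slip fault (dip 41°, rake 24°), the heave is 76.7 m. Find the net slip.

250 m

dip-slip = heave / cos(dip) = 76.7 / cos(41°) = 101.6 m
net slip = dip-slip / sin(rake) = 101.6 / sin(24°) = 250 m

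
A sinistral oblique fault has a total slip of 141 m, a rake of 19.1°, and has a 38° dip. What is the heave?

dip-slip = net slip × sin(rake) = 141 m × sin(19.1°) = 46.14 m
heave = dip-slip × cos(dip) = 46.14 × cos(38°) = 36.4 m

36.4 m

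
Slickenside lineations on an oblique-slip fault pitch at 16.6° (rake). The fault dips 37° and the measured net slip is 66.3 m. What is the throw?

dip-slip = net slip × sin(rake) = 66.3 m × sin(16.6°) = 18.94 m
throw = dip-slip × sin(dip) = 18.94 × sin(37°) = 11.4 m

11.4 m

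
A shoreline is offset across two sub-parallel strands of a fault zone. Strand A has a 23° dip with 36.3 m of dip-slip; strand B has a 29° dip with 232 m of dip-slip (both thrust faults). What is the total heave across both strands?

236 m

heave_A = 36.3 × cos(23°) = 33.41 m
heave_B = 232 × cos(29°) = 202.9 m
total = 33.41 + 202.9 = 236 m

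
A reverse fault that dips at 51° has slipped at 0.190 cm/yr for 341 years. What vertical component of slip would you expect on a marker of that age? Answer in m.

0.504 m

dip-slip = rate × time = 0.190 cm/yr × 341 years = 0.6479 m
throw = dip-slip × sin(dip) = 0.6479 × sin(51°) = 0.504 m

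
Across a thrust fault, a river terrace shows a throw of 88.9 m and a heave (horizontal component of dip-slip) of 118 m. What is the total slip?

net slip = √(throw² + heave²) = √(88.9² + 118²) = 148 m

148 m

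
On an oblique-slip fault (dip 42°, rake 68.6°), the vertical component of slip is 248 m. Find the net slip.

dip-slip = throw / sin(dip) = 248 / sin(42°) = 370.6 m
net slip = dip-slip / sin(rake) = 370.6 / sin(68.6°) = 398 m

398 m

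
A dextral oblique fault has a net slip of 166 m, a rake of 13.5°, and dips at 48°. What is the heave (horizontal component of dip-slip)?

dip-slip = net slip × sin(rake) = 166 m × sin(13.5°) = 38.75 m
heave = dip-slip × cos(dip) = 38.75 × cos(48°) = 25.9 m

25.9 m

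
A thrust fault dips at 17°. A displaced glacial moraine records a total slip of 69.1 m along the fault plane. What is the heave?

heave = dip-slip × cos(dip) = 69.1 m × cos(17°) = 66.1 m

66.1 m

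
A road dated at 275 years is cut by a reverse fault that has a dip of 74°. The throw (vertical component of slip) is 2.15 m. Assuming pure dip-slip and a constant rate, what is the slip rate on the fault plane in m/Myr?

8130 m/Myr

dip-slip = throw / sin(dip) = 2.15 m / sin(74°) = 2.237 m
rate = 2.237 m / 275 years = 0.00813 m/yr = 8130 m/Myr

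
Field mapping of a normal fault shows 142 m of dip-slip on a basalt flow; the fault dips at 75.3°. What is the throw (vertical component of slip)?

throw = dip-slip × sin(dip) = 142 m × sin(75.3°) = 137 m

137 m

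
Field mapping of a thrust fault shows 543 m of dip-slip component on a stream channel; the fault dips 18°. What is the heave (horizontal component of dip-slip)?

516 m

heave = dip-slip × cos(dip) = 543 m × cos(18°) = 516 m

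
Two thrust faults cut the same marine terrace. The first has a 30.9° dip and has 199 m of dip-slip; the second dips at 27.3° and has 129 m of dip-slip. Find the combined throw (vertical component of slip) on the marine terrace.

161 m

throw_A = 199 × sin(30.9°) = 102.2 m
throw_B = 129 × sin(27.3°) = 59.17 m
total = 102.2 + 59.17 = 161 m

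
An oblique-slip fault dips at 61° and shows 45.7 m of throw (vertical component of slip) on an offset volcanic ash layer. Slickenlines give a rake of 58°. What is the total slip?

dip-slip = throw / sin(dip) = 45.7 / sin(61°) = 52.25 m
net slip = dip-slip / sin(rake) = 52.25 / sin(58°) = 61.6 m

61.6 m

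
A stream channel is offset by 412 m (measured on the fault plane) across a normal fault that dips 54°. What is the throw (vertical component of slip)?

333 m

throw = dip-slip × sin(dip) = 412 m × sin(54°) = 333 m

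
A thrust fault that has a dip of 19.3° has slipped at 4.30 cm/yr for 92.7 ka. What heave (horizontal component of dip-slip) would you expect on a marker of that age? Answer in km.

dip-slip = rate × time = 4.30 cm/yr × 92.7 ka = 3986 m
heave = dip-slip × cos(dip) = 3986 × cos(19.3°) = 3760 m = 3.76 km

3.76 km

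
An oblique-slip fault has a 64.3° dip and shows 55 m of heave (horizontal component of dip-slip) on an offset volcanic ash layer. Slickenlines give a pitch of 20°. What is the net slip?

dip-slip = heave / cos(dip) = 55 / cos(64.3°) = 126.8 m
net slip = dip-slip / sin(rake) = 126.8 / sin(20°) = 371 m

371 m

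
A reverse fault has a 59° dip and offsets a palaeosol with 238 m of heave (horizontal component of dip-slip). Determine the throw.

throw = heave × tan(dip) = 238 × tan(59°) = 396 m

396 m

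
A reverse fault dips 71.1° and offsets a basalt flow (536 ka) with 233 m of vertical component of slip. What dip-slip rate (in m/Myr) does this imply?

459 m/Myr

dip-slip = throw / sin(dip) = 233 m / sin(71.1°) = 246.3 m
rate = 246.3 m / 536 ka = 0.000459 m/yr = 459 m/Myr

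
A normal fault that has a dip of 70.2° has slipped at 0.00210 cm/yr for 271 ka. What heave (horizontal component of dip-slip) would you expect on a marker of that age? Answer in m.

1.93 m

dip-slip = rate × time = 0.00210 cm/yr × 271 ka = 5.691 m
heave = dip-slip × cos(dip) = 5.691 × cos(70.2°) = 1.93 m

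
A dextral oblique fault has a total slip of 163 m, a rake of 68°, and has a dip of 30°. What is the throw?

75.6 m

dip-slip = net slip × sin(rake) = 163 m × sin(68°) = 151.1 m
throw = dip-slip × sin(dip) = 151.1 × sin(30°) = 75.6 m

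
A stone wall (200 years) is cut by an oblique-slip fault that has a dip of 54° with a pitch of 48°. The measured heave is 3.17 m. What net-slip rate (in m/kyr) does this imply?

36.3 m/kyr

dip-slip = heave / cos(dip) = 3.17 / cos(54°) = 5.393 m
net slip = dip-slip / sin(rake) = 5.393 / sin(48°) = 7.257 m
rate = 7.257 m / 200 years = 0.0363 m/yr = 36.3 m/kyr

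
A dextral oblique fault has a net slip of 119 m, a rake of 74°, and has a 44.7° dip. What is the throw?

80.5 m

dip-slip = net slip × sin(rake) = 119 m × sin(74°) = 114.4 m
throw = dip-slip × sin(dip) = 114.4 × sin(44.7°) = 80.5 m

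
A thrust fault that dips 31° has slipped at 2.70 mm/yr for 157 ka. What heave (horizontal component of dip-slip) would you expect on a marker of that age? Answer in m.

363 m

dip-slip = rate × time = 2.70 mm/yr × 157 ka = 423.9 m
heave = dip-slip × cos(dip) = 423.9 × cos(31°) = 363 m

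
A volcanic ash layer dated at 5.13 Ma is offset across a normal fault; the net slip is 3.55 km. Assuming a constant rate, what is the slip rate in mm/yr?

rate = 3.55 km / 5.13 Ma = 0.000692 m/yr = 0.692 mm/yr

0.692 mm/yr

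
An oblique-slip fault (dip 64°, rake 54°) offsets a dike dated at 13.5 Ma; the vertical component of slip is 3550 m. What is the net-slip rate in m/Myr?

362 m/Myr

dip-slip = throw / sin(dip) = 3550 / sin(64°) = 3950 m
net slip = dip-slip / sin(rake) = 3950 / sin(54°) = 4882 m
rate = 4882 m / 13.5 Ma = 0.000362 m/yr = 362 m/Myr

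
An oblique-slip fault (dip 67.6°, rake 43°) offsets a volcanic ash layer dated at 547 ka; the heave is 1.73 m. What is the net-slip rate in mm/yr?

dip-slip = heave / cos(dip) = 1.73 / cos(67.6°) = 4.540 m
net slip = dip-slip / sin(rake) = 4.540 / sin(43°) = 6.657 m
rate = 6.657 m / 547 ka = 0.0000122 m/yr = 0.0122 mm/yr

0.0122 mm/yr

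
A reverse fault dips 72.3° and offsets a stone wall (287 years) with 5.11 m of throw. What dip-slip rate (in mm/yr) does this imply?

dip-slip = throw / sin(dip) = 5.11 m / sin(72.3°) = 5.364 m
rate = 5.364 m / 287 years = 0.0187 m/yr = 18.7 mm/yr

18.7 mm/yr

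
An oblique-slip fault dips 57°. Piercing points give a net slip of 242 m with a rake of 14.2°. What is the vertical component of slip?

dip-slip = net slip × sin(rake) = 242 m × sin(14.2°) = 59.36 m
throw = dip-slip × sin(dip) = 59.36 × sin(57°) = 49.8 m

49.8 m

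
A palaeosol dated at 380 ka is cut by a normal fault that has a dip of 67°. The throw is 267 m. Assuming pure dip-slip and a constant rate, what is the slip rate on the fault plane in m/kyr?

0.763 m/kyr

dip-slip = throw / sin(dip) = 267 m / sin(67°) = 290.1 m
rate = 290.1 m / 380 ka = 0.000763 m/yr = 0.763 m/kyr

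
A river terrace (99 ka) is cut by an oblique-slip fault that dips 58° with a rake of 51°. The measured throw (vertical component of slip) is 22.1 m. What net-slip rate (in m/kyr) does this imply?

dip-slip = throw / sin(dip) = 22.1 / sin(58°) = 26.06 m
net slip = dip-slip / sin(rake) = 26.06 / sin(51°) = 33.53 m
rate = 33.53 m / 99 ka = 0.000339 m/yr = 0.339 m/kyr

0.339 m/kyr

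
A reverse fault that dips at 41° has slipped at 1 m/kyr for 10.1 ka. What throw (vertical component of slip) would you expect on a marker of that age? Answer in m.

dip-slip = rate × time = 1 m/kyr × 10.1 ka = 10.10 m
throw = dip-slip × sin(dip) = 10.10 × sin(41°) = 6.63 m

6.63 m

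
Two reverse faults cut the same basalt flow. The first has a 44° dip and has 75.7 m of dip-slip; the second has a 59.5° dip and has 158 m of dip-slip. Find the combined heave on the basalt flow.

heave_A = 75.7 × cos(44°) = 54.45 m
heave_B = 158 × cos(59.5°) = 80.19 m
total = 54.45 + 80.19 = 135 m

135 m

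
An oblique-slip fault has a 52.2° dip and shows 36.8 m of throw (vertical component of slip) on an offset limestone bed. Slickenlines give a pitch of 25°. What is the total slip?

dip-slip = throw / sin(dip) = 36.8 / sin(52.2°) = 46.57 m
net slip = dip-slip / sin(rake) = 46.57 / sin(25°) = 110 m

110 m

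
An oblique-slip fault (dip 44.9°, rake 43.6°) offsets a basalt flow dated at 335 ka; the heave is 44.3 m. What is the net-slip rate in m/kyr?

0.271 m/kyr

dip-slip = heave / cos(dip) = 44.3 / cos(44.9°) = 62.54 m
net slip = dip-slip / sin(rake) = 62.54 / sin(43.6°) = 90.69 m
rate = 90.69 m / 335 ka = 0.000271 m/yr = 0.271 m/kyr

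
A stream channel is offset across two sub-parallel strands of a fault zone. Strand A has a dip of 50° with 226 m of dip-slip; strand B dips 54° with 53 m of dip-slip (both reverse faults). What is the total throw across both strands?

216 m

throw_A = 226 × sin(50°) = 173.1 m
throw_B = 53 × sin(54°) = 42.88 m
total = 173.1 + 42.88 = 216 m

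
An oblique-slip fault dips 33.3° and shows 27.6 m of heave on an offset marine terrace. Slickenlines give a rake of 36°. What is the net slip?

dip-slip = heave / cos(dip) = 27.6 / cos(33.3°) = 33.02 m
net slip = dip-slip / sin(rake) = 33.02 / sin(36°) = 56.2 m

56.2 m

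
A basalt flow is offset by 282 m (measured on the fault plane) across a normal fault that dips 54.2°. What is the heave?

heave = dip-slip × cos(dip) = 282 m × cos(54.2°) = 165 m

165 m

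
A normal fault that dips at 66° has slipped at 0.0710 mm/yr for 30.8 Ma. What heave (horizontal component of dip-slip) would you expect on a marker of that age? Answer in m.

889 m

dip-slip = rate × time = 0.0710 mm/yr × 30.8 Ma = 2187 m
heave = dip-slip × cos(dip) = 2187 × cos(66°) = 889 m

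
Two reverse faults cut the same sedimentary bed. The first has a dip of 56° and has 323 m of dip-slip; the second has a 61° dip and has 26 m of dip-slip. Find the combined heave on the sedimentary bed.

heave_A = 323 × cos(56°) = 180.6 m
heave_B = 26 × cos(61°) = 12.61 m
total = 180.6 + 12.61 = 193 m

193 m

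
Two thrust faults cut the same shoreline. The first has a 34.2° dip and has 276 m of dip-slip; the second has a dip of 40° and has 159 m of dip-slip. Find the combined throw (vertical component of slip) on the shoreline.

257 m

throw_A = 276 × sin(34.2°) = 155.1 m
throw_B = 159 × sin(40°) = 102.2 m
total = 155.1 + 102.2 = 257 m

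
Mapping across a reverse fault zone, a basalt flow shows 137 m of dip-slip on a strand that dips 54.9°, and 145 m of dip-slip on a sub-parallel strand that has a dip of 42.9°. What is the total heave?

heave_A = 137 × cos(54.9°) = 78.78 m
heave_B = 145 × cos(42.9°) = 106.2 m
total = 78.78 + 106.2 = 185 m

185 m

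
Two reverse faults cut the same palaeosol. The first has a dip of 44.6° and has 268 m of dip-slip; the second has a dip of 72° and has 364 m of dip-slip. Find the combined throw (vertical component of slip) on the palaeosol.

throw_A = 268 × sin(44.6°) = 188.2 m
throw_B = 364 × sin(72°) = 346.2 m
total = 188.2 + 346.2 = 534 m

534 m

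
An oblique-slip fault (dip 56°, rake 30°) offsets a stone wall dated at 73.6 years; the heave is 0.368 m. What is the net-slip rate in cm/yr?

1.79 cm/yr

dip-slip = heave / cos(dip) = 0.368 / cos(56°) = 0.6581 m
net slip = dip-slip / sin(rake) = 0.6581 / sin(30°) = 1.316 m
rate = 1.316 m / 73.6 years = 0.0179 m/yr = 1.79 cm/yr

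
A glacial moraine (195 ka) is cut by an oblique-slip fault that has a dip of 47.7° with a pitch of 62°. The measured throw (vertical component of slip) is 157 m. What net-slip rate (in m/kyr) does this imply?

dip-slip = throw / sin(dip) = 157 / sin(47.7°) = 212.3 m
net slip = dip-slip / sin(rake) = 212.3 / sin(62°) = 240.4 m
rate = 240.4 m / 195 ka = 0.00123 m/yr = 1.23 m/kyr

1.23 m/kyr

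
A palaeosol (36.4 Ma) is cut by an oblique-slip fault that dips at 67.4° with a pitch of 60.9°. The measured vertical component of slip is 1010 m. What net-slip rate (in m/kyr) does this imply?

0.0344 m/kyr

dip-slip = throw / sin(dip) = 1010 / sin(67.4°) = 1094 m
net slip = dip-slip / sin(rake) = 1094 / sin(60.9°) = 1252 m
rate = 1252 m / 36.4 Ma = 0.0000344 m/yr = 0.0344 m/kyr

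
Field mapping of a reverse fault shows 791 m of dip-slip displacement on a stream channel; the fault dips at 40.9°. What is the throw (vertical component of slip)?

518 m

throw = dip-slip × sin(dip) = 791 m × sin(40.9°) = 518 m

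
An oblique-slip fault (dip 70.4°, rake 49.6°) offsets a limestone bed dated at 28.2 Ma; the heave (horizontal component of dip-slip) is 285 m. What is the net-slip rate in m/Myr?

dip-slip = heave / cos(dip) = 285 / cos(70.4°) = 849.6 m
net slip = dip-slip / sin(rake) = 849.6 / sin(49.6°) = 1116 m
rate = 1116 m / 28.2 Ma = 0.0000396 m/yr = 39.6 m/Myr

39.6 m/Myr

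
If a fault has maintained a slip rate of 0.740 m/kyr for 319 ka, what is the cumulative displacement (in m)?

236 m

slip = rate × time = 0.740 m/kyr × 319 ka = 236 m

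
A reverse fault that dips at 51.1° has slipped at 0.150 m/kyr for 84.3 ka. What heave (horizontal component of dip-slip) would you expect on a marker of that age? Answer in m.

dip-slip = rate × time = 0.150 m/kyr × 84.3 ka = 12.64 m
heave = dip-slip × cos(dip) = 12.64 × cos(51.1°) = 7.94 m

7.94 m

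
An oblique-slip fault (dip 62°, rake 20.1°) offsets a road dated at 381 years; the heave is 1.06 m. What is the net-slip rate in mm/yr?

dip-slip = heave / cos(dip) = 1.06 / cos(62°) = 2.258 m
net slip = dip-slip / sin(rake) = 2.258 / sin(20.1°) = 6.570 m
rate = 6.570 m / 381 years = 0.0172 m/yr = 17.2 mm/yr

17.2 mm/yr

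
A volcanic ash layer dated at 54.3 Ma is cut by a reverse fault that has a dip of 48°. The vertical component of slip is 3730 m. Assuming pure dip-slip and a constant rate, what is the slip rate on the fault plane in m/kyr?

dip-slip = throw / sin(dip) = 3730 m / sin(48°) = 5019 m
rate = 5019 m / 54.3 Ma = 0.0000924 m/yr = 0.0924 m/kyr

0.0924 m/kyr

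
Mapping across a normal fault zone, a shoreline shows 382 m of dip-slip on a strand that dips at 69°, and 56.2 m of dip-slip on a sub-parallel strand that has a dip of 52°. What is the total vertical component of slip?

401 m

throw_A = 382 × sin(69°) = 356.6 m
throw_B = 56.2 × sin(52°) = 44.29 m
total = 356.6 + 44.29 = 401 m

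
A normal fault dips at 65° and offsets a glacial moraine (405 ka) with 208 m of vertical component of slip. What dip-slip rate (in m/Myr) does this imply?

dip-slip = throw / sin(dip) = 208 m / sin(65°) = 229.5 m
rate = 229.5 m / 405 ka = 0.000567 m/yr = 567 m/Myr

567 m/Myr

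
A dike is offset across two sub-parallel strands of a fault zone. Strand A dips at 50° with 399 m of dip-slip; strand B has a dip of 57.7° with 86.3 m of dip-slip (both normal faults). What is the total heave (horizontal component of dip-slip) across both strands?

heave_A = 399 × cos(50°) = 256.5 m
heave_B = 86.3 × cos(57.7°) = 46.11 m
total = 256.5 + 46.11 = 303 m

303 m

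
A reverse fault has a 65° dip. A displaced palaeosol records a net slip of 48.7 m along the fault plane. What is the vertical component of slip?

44.1 m

throw = dip-slip × sin(dip) = 48.7 m × sin(65°) = 44.1 m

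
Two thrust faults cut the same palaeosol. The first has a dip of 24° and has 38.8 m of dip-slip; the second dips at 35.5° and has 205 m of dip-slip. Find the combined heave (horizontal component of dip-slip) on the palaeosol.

heave_A = 38.8 × cos(24°) = 35.45 m
heave_B = 205 × cos(35.5°) = 166.9 m
total = 35.45 + 166.9 = 202 m

202 m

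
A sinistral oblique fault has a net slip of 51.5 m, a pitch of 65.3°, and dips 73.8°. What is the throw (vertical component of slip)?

44.9 m

dip-slip = net slip × sin(rake) = 51.5 m × sin(65.3°) = 46.79 m
throw = dip-slip × sin(dip) = 46.79 × sin(73.8°) = 44.9 m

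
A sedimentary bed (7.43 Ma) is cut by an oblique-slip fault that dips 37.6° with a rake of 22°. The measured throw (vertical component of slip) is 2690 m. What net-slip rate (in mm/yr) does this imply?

1.58 mm/yr

dip-slip = throw / sin(dip) = 2690 / sin(37.6°) = 4409 m
net slip = dip-slip / sin(rake) = 4409 / sin(22°) = 11770 m
rate = 11770 m / 7.43 Ma = 0.00158 m/yr = 1.58 mm/yr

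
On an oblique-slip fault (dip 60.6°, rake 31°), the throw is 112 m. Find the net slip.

250 m

dip-slip = throw / sin(dip) = 112 / sin(60.6°) = 128.6 m
net slip = dip-slip / sin(rake) = 128.6 / sin(31°) = 250 m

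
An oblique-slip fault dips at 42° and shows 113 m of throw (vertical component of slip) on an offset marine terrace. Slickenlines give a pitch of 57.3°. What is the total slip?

201 m

dip-slip = throw / sin(dip) = 113 / sin(42°) = 168.9 m
net slip = dip-slip / sin(rake) = 168.9 / sin(57.3°) = 201 m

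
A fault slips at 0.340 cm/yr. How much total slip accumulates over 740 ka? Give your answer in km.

2.52 km

slip = rate × time = 0.340 cm/yr × 740 ka = 2520 m = 2.52 km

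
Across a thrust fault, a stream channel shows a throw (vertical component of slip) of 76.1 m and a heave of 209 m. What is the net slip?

222 m

net slip = √(throw² + heave²) = √(76.1² + 209²) = 222 m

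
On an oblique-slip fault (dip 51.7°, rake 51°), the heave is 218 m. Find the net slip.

453 m

dip-slip = heave / cos(dip) = 218 / cos(51.7°) = 351.7 m
net slip = dip-slip / sin(rake) = 351.7 / sin(51°) = 453 m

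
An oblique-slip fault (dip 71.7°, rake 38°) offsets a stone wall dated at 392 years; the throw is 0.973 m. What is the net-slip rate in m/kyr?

dip-slip = throw / sin(dip) = 0.973 / sin(71.7°) = 1.025 m
net slip = dip-slip / sin(rake) = 1.025 / sin(38°) = 1.665 m
rate = 1.665 m / 392 years = 0.00425 m/yr = 4.25 m/kyr

4.25 m/kyr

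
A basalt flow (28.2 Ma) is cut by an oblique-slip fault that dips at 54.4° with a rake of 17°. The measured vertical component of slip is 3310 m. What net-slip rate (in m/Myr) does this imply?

494 m/Myr

dip-slip = throw / sin(dip) = 3310 / sin(54.4°) = 4071 m
net slip = dip-slip / sin(rake) = 4071 / sin(17°) = 13920 m
rate = 13920 m / 28.2 Ma = 0.000494 m/yr = 494 m/Myr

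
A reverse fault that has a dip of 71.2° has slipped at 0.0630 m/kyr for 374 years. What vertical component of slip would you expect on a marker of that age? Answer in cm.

2.23 cm

dip-slip = rate × time = 0.0630 m/kyr × 374 years = 0.02356 m
throw = dip-slip × sin(dip) = 0.02356 × sin(71.2°) = 0.0223 m = 2.23 cm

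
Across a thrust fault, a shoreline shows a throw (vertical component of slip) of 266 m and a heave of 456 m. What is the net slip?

net slip = √(throw² + heave²) = √(266² + 456²) = 528 m

528 m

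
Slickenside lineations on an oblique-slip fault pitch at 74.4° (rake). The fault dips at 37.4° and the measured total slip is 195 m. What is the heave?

dip-slip = net slip × sin(rake) = 195 m × sin(74.4°) = 187.8 m
heave = dip-slip × cos(dip) = 187.8 × cos(37.4°) = 149 m

149 m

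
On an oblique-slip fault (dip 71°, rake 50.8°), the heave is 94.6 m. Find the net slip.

375 m

dip-slip = heave / cos(dip) = 94.6 / cos(71°) = 290.6 m
net slip = dip-slip / sin(rake) = 290.6 / sin(50.8°) = 375 m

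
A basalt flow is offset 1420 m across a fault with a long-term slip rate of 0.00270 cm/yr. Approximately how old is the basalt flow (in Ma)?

age = offset / rate = 1420 m / (0.00270 cm/yr) = 5.26e+07 yr = 52.6 Ma

52.6 Ma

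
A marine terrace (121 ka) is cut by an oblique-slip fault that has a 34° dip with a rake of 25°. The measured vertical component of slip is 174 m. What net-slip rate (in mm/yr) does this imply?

dip-slip = throw / sin(dip) = 174 / sin(34°) = 311.2 m
net slip = dip-slip / sin(rake) = 311.2 / sin(25°) = 736.3 m
rate = 736.3 m / 121 ka = 0.00608 m/yr = 6.08 mm/yr

6.08 mm/yr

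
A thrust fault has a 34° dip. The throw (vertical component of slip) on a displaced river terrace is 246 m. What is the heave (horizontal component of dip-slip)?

365 m

heave = throw / tan(dip) = 246 / tan(34°) = 365 m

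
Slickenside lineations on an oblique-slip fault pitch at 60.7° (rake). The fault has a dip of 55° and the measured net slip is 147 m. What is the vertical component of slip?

dip-slip = net slip × sin(rake) = 147 m × sin(60.7°) = 128.2 m
throw = dip-slip × sin(dip) = 128.2 × sin(55°) = 105 m

105 m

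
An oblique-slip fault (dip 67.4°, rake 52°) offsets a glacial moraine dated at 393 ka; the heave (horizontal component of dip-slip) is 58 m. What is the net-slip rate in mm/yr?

0.487 mm/yr

dip-slip = heave / cos(dip) = 58 / cos(67.4°) = 150.9 m
net slip = dip-slip / sin(rake) = 150.9 / sin(52°) = 191.5 m
rate = 191.5 m / 393 ka = 0.000487 m/yr = 0.487 mm/yr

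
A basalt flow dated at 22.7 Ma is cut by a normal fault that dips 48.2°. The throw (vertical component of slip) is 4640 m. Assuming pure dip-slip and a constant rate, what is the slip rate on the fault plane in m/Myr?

dip-slip = throw / sin(dip) = 4640 m / sin(48.2°) = 6224 m
rate = 6224 m / 22.7 Ma = 0.000274 m/yr = 274 m/Myr

274 m/Myr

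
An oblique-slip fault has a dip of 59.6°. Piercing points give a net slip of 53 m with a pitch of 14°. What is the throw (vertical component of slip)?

dip-slip = net slip × sin(rake) = 53 m × sin(14°) = 12.82 m
throw = dip-slip × sin(dip) = 12.82 × sin(59.6°) = 11.1 m

11.1 m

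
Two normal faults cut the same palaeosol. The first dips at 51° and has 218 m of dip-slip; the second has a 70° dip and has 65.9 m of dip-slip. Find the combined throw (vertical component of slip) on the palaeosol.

231 m

throw_A = 218 × sin(51°) = 169.4 m
throw_B = 65.9 × sin(70°) = 61.93 m
total = 169.4 + 61.93 = 231 m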